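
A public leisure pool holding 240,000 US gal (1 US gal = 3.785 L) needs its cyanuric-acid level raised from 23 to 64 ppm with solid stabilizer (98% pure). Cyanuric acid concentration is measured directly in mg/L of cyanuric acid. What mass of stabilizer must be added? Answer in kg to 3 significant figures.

Volume: 240,000 US gal × 3.785 L/gal = 908,400 L.
CYA to add: (64 − 23) = 41 mg/L × 908,400 L = 37,240 g cyanuric acid.
At 98% purity: 37,240 / 0.98 = 38,000 g product.

38.0 kg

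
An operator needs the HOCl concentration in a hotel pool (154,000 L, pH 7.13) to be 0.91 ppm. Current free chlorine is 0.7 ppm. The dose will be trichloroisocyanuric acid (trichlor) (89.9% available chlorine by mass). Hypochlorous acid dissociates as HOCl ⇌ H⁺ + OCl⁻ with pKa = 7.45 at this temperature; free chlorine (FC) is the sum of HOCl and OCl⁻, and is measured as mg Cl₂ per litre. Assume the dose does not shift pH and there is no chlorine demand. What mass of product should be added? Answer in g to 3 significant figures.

111 g

[OCl⁻]/[HOCl] = 10^(pH − pKa) = 10^(7.13 − 7.45) = 0.4786; fraction as HOCl = 1/(1 + 0.4786) = 0.6763.
Free chlorine required for 0.91 ppm HOCl: 0.91 / 0.6763 = 1.346 ppm.
FC to add: 1.346 − 0.7 = 0.6456 mg/L as Cl₂.
Cl₂ equivalent: 0.6456 mg/L × 154,000 L = 99.42 g.
Product at 89.9% available Cl: 99.42 / 0.899 = 110.6 g.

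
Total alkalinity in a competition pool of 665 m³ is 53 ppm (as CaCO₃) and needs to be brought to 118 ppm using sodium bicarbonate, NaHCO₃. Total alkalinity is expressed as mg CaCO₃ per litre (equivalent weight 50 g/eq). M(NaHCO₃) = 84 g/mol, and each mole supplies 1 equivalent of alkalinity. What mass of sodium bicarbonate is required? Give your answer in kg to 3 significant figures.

Volume: 665 m³ = 665,000 L.
Alkalinity to add: (118 − 53) = 65 mg/L as CaCO₃ × 665,000 L = 43,220 g as CaCO₃.
Equivalents: 43,220 g ÷ 50 g/eq = 864.5 eq.
NaHCO₃ supplies 1 eq per mole → 864.5 mol.
Mass: 864.5 mol × 84 g/mol = 72,620 g.

72.6 kg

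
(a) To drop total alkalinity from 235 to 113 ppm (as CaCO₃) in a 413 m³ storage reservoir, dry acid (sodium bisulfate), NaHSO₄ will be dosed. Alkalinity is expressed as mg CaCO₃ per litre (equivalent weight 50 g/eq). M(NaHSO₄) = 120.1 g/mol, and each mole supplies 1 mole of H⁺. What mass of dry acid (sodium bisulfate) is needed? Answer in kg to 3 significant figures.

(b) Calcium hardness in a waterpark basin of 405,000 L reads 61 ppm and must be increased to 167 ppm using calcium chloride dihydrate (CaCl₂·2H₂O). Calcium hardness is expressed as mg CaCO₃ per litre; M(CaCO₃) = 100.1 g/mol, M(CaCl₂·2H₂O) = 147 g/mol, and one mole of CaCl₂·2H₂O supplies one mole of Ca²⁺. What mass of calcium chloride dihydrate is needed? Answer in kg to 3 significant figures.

(a) Volume: 413 m³ = 413,000 L.
(a) Alkalinity to neutralize: (235 − 113) = 122 mg/L as CaCO₃ × 413,000 L = 50,390 g as CaCO₃.
(a) Equivalents of H⁺ required: 50,390 ÷ 50 g/eq = 1008 eq = 1008 mol NaHSO₄.
(a) Mass of NaHSO₄: 1008 × 120.1 = 121,000 g.

(b) Hardness to add: (167 − 61) = 106 mg/L as CaCO₃ × 405,000 L = 42,930 g as CaCO₃.
(b) Moles of Ca²⁺ (1 mol Ca²⁺ ≡ 1 mol CaCO₃): 42,930 / 100.1 g/mol = 428.9 mol.
(b) Mass of CaCl₂·2H₂O: 428.9 × 147 = 63,040 g.

(a) 121 kg; (b) 63.0 kg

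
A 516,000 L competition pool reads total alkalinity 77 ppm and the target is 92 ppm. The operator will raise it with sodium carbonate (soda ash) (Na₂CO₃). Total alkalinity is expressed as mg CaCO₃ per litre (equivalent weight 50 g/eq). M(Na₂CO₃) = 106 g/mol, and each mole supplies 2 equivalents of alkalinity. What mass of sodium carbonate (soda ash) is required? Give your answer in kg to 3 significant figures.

Alkalinity to add: (92 − 77) = 15 mg/L as CaCO₃ × 516,000 L = 7740 g as CaCO₃.
Equivalents: 7740 g ÷ 50 g/eq = 154.8 eq.
Each mole of Na₂CO₃ supplies 2 eq, so 154.8 / 2 = 77.4 mol.
Mass: 77.4 mol × 106 g/mol = 8204 g.

8.20 kg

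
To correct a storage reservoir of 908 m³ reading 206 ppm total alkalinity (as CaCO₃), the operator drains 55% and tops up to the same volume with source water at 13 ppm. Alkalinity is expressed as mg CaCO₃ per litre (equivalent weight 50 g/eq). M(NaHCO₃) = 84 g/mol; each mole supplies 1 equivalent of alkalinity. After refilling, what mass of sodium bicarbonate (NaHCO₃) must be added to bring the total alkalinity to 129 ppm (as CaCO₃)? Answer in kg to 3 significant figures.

Volume: 908 m³ = 908,000 L.
After draining 55% and refilling: 206 × 0.45 + 13 × 0.55 = 99.85 ppm.
Deficit to target: 129 − 99.85 = 29.15 mg/L.
As CaCO₃: 29.15 mg/L × 908,000 L = 26,470 g; ÷ 50 g/eq ÷ 1 = 529.4 mol NaHCO₃.
Mass: 529.4 × 84 = 44,470 g.

44.5 kg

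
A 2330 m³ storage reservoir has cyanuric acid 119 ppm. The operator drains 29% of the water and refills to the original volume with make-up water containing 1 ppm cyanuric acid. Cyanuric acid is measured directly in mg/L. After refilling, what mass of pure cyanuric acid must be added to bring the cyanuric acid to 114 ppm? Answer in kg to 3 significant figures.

68.1 kg

Volume: 2330 m³ = 2,330,000 L.
After draining 29% and refilling: 119 × 0.71 + 1 × 0.29 = 84.78 ppm.
Deficit to target: 114 − 84.78 = 29.22 mg/L.
Mass: 29.22 mg/L × 2,330,000 L = 68,080 g cyanuric acid.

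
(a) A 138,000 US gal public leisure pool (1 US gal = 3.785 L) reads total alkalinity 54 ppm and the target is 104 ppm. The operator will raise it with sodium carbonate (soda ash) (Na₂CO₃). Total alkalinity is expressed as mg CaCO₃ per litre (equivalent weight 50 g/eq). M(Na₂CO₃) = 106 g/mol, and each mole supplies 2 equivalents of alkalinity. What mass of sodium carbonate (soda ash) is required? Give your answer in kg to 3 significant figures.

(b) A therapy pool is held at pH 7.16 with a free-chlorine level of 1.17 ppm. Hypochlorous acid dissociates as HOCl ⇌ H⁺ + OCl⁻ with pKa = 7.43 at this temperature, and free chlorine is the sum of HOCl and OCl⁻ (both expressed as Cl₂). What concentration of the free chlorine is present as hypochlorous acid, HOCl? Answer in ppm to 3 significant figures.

(a) 27.7 kg; (b) 0.761 ppm

(a) Volume: 138,000 US gal × 3.785 L/gal = 522,330 L.
(a) Alkalinity to add: (104 − 54) = 50 mg/L as CaCO₃ × 522,330 L = 26,120 g as CaCO₃.
(a) Equivalents: 26,120 g ÷ 50 g/eq = 522.3 eq.
(a) Each mole of Na₂CO₃ supplies 2 eq, so 522.3 / 2 = 261.2 mol.
(a) Mass: 261.2 mol × 106 g/mol = 27,680 g.

(b) [OCl⁻]/[HOCl] = 10^(pH − pKa) = 10^(7.16 − 7.43) = 10^-0.27 = 0.537.
(b) Fraction as HOCl = 1 / (1 + 0.537) = 0.6506.
(b) HOCl = 0.6506 × 1.17 ppm = 0.7612 ppm.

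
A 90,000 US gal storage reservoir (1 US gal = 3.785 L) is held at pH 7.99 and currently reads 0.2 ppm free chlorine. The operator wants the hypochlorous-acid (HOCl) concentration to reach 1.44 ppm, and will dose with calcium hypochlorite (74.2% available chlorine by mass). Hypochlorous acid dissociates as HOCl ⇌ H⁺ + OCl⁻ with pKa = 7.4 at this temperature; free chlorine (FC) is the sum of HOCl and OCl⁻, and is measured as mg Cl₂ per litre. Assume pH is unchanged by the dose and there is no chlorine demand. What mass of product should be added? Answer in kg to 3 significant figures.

3.14 kg

Volume: 90,000 US gal × 3.785 L/gal = 340,650 L.
[OCl⁻]/[HOCl] = 10^(pH − pKa) = 10^(7.99 − 7.4) = 3.89; fraction as HOCl = 1/(1 + 3.89) = 0.2045.
Free chlorine required for 1.44 ppm HOCl: 1.44 / 0.2045 = 7.042 ppm.
FC to add: 7.042 − 0.2 = 6.842 mg/L as Cl₂.
Cl₂ equivalent: 6.842 mg/L × 340,650 L = 2331 g.
Product at 74.2% available Cl: 2331 / 0.742 = 3141 g.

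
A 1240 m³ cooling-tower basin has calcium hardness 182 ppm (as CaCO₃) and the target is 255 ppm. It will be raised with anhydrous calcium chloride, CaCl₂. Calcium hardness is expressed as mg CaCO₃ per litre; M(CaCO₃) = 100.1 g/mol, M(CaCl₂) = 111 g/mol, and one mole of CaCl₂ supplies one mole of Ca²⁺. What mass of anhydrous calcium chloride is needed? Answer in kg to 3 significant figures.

100 kg

Volume: 1240 m³ = 1,240,000 L.
Hardness to add: (255 − 182) = 73 mg/L as CaCO₃ × 1,240,000 L = 90,520 g as CaCO₃.
Moles of Ca²⁺ (1 mol Ca²⁺ ≡ 1 mol CaCO₃): 90,520 / 100.1 g/mol = 904.3 mol.
Mass of CaCl₂: 904.3 × 111 = 100,400 g.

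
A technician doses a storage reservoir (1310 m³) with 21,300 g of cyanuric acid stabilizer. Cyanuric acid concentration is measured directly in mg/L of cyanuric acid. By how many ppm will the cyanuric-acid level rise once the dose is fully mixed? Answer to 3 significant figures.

16.3 ppm

Volume: 1310 m³ = 1,310,000 L.
Rise: 21,300 g / 1,310,000 L × 1000 = 16.26 mg/L.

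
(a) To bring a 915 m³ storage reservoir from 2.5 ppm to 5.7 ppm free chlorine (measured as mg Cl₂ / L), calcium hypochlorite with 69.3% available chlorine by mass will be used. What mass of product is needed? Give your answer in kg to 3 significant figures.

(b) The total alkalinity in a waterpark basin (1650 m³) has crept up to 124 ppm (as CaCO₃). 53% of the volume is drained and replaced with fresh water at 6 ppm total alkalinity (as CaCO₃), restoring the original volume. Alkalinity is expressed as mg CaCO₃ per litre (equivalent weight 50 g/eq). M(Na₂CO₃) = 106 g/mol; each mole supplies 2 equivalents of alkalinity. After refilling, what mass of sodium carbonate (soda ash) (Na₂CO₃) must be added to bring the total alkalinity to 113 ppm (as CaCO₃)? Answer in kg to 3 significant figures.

(a) 4.23 kg; (b) 90.1 kg

(a) Volume: 915 m³ = 915,000 L.
(a) Chlorine deficit: 5.7 − 2.5 = 3.2 ppm = 3.2 mg/L as Cl₂.
(a) Cl₂ equivalent needed: 3.2 mg/L × 915,000 L = 2,928,000 mg = 2928 g.
(a) Product at 69.3% available chlorine: 2928 / 0.693 = 4225 g.

(b) Volume: 1650 m³ = 1,650,000 L.
(b) After draining 53% and refilling: 124 × 0.47 + 6 × 0.53 = 61.46 ppm.
(b) Deficit to target: 113 − 61.46 = 51.54 mg/L.
(b) As CaCO₃: 51.54 mg/L × 1,650,000 L = 85,040 g; ÷ 50 g/eq ÷ 2 = 850.4 mol Na₂CO₃.
(b) Mass: 850.4 × 106 = 90,140 g.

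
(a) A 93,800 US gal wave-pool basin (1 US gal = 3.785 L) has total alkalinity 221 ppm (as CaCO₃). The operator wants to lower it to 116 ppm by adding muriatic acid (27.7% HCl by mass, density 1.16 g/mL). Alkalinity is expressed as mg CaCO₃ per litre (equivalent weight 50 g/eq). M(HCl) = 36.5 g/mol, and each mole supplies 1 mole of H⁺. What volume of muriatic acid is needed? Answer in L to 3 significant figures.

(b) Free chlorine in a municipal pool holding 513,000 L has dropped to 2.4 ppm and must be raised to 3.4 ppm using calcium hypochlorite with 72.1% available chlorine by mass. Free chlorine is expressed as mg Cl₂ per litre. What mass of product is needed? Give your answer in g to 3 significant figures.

(a) 84.7 L; (b) 712 g

(a) Volume: 93,800 US gal × 3.785 L/gal = 355,033 L.
(a) Alkalinity to neutralize: (221 − 116) = 105 mg/L as CaCO₃ × 355,033 L = 37,280 g as CaCO₃.
(a) Equivalents of H⁺ required: 37,280 ÷ 50 g/eq = 745.6 eq = 745.6 mol HCl.
(a) Mass of HCl: 745.6 × 36.5 = 27,210 g.
(a) Mass of 27.7% solution: 27,210 / 0.277 = 98,240 g.
(a) Volume: 98,240 g ÷ 1.16 g/mL = 84,690 mL.

(b) Chlorine deficit: 3.4 − 2.4 = 1 ppm = 1 mg/L as Cl₂.
(b) Cl₂ equivalent needed: 1 mg/L × 513,000 L = 513,000 mg = 513 g.
(b) Product at 72.1% available chlorine: 513 / 0.721 = 711.5 g.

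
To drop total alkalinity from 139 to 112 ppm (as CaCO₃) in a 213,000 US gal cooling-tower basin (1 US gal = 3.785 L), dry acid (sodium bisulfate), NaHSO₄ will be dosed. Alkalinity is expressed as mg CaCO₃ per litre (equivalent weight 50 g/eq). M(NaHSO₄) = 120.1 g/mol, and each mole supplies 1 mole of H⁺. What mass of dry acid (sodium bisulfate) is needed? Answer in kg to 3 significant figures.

Volume: 213,000 US gal × 3.785 L/gal = 806,205 L.
Alkalinity to neutralize: (139 − 112) = 27 mg/L as CaCO₃ × 806,205 L = 21,770 g as CaCO₃.
Equivalents of H⁺ required: 21,770 ÷ 50 g/eq = 435.4 eq = 435.4 mol NaHSO₄.
Mass of NaHSO₄: 435.4 × 120.1 = 52,290 g.

52.3 kg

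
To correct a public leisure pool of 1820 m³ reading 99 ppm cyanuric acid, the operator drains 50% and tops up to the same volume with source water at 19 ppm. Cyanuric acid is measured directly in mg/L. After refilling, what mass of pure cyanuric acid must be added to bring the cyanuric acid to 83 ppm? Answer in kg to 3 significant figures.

43.7 kg

Volume: 1820 m³ = 1,820,000 L.
After draining 50% and refilling: 99 × 0.50 + 19 × 0.50 = 59 ppm.
Deficit to target: 83 − 59 = 24 mg/L.
Mass: 24 mg/L × 1,820,000 L = 43,680 g cyanuric acid.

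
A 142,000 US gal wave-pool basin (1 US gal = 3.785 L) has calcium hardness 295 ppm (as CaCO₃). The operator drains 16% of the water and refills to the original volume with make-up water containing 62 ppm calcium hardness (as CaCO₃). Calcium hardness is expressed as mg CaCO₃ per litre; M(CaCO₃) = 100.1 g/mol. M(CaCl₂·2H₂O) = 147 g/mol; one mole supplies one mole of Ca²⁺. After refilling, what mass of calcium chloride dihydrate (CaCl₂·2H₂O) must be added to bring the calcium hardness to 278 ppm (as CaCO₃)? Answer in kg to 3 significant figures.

Volume: 142,000 US gal × 3.785 L/gal = 537,470 L.
After draining 16% and refilling: 295 × 0.84 + 62 × 0.16 = 257.72 ppm.
Deficit to target: 278 − 257.72 = 20.28 mg/L.
As CaCO₃: 20.28 mg/L × 537,470 L = 10,900 g; ÷ 100.1 = 108.9 mol Ca²⁺.
Mass: 108.9 × 147 = 16,010 g.

16.0 kg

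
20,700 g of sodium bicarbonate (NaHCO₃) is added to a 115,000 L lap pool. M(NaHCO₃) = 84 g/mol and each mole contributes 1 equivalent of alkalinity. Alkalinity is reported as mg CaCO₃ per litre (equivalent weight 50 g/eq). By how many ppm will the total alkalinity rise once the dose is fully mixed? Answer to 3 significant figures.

107 ppm

Moles of NaHCO₃: 20,700 g ÷ 84 g/mol = 246.4 mol → 246.4 eq of alkalinity.
As CaCO₃: 246.4 eq × 50 g/eq = 12,320 g.
Rise: 12,320 g / 115,000 L × 1000 = 107.1 mg/L.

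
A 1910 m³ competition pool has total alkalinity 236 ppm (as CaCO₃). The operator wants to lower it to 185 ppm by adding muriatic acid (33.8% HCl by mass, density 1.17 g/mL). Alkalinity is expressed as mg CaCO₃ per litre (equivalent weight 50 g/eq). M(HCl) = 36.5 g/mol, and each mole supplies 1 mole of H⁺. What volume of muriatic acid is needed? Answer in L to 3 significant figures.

180 L

Volume: 1910 m³ = 1,910,000 L.
Alkalinity to neutralize: (236 − 185) = 51 mg/L as CaCO₃ × 1,910,000 L = 97,410 g as CaCO₃.
Equivalents of H⁺ required: 97,410 ÷ 50 g/eq = 1948 eq = 1948 mol HCl.
Mass of HCl: 1948 × 36.5 = 71,110 g.
Mass of 33.8% solution: 71,110 / 0.338 = 210,400 g.
Volume: 210,400 g ÷ 1.17 g/mL = 179,800 mL.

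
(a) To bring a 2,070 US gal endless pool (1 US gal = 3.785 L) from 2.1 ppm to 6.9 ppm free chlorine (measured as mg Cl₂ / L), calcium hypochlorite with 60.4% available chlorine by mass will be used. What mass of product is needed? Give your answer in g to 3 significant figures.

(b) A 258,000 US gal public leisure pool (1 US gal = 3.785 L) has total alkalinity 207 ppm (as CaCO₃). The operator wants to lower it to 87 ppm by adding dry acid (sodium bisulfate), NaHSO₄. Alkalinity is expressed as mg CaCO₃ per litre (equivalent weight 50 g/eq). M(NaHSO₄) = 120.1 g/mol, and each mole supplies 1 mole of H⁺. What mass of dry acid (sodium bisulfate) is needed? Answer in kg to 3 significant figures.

(a) 62.3 g; (b) 281 kg

(a) Volume: 2,070 US gal × 3.785 L/gal = 7,835 L.
(a) Chlorine deficit: 6.9 − 2.1 = 4.8 ppm = 4.8 mg/L as Cl₂.
(a) Cl₂ equivalent needed: 4.8 mg/L × 7,835 L = 37,610 mg = 37.61 g.
(a) Product at 60.4% available chlorine: 37.61 / 0.604 = 62.26 g.

(b) Volume: 258,000 US gal × 3.785 L/gal = 976,530 L.
(b) Alkalinity to neutralize: (207 − 87) = 120 mg/L as CaCO₃ × 976,530 L = 117,200 g as CaCO₃.
(b) Equivalents of H⁺ required: 117,200 ÷ 50 g/eq = 2344 eq = 2344 mol NaHSO₄.
(b) Mass of NaHSO₄: 2344 × 120.1 = 281,500 g.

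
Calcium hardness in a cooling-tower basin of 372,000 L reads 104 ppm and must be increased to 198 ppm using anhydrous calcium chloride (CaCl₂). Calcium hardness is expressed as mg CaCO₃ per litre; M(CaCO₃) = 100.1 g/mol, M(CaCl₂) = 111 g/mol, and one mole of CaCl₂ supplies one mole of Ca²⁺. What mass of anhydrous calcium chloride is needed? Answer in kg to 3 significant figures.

Hardness to add: (198 − 104) = 94 mg/L as CaCO₃ × 372,000 L = 34,970 g as CaCO₃.
Moles of Ca²⁺ (1 mol Ca²⁺ ≡ 1 mol CaCO₃): 34,970 / 100.1 g/mol = 349.3 mol.
Mass of CaCl₂: 349.3 × 111 = 38,780 g.

38.8 kg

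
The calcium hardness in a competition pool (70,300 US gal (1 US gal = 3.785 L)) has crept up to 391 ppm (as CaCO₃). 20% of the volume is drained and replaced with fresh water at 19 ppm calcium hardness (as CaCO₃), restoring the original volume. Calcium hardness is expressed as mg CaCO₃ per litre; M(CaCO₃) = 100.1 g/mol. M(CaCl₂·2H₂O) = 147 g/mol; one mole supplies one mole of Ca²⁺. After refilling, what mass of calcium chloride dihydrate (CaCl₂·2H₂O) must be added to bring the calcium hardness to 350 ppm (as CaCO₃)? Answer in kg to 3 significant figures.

13.1 kg

Volume: 70,300 US gal × 3.785 L/gal = 266,086 L.
After draining 20% and refilling: 391 × 0.80 + 19 × 0.20 = 316.6 ppm.
Deficit to target: 350 − 316.6 = 33.4 mg/L.
As CaCO₃: 33.4 mg/L × 266,086 L = 8887 g; ÷ 100.1 = 88.78 mol Ca²⁺.
Mass: 88.78 × 147 = 13,050 g.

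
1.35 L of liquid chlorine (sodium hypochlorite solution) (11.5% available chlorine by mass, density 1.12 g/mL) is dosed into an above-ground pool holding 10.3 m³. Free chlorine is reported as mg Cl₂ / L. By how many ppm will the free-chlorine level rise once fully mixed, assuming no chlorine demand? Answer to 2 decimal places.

16.88 ppm

Volume: 10.3 m³ = 10,300 L.
Mass of solution: 1.35 L × 1000 mL/L × 1.12 g/mL = 1512 g.
Available chlorine delivered: 1512 g × 0.115 = 173.9 g as Cl₂.
Concentration rise: 173.9 g / 10,300 L = 16.88 mg/L = 16.88 ppm.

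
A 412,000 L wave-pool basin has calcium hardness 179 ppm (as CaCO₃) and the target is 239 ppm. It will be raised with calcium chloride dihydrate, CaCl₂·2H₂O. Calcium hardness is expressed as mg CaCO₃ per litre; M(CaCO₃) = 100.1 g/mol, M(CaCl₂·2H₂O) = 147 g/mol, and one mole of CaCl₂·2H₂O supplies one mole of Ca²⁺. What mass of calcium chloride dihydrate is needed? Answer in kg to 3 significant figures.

36.3 kg

Hardness to add: (239 − 179) = 60 mg/L as CaCO₃ × 412,000 L = 24,720 g as CaCO₃.
Moles of Ca²⁺ (1 mol Ca²⁺ ≡ 1 mol CaCO₃): 24,720 / 100.1 g/mol = 247 mol.
Mass of CaCl₂·2H₂O: 247 × 147 = 36,300 g.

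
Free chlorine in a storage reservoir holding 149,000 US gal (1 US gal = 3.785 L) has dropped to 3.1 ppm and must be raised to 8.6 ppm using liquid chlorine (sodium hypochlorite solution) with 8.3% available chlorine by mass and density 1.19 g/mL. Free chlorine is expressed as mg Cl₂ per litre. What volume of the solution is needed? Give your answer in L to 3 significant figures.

31.4 L

Volume: 149,000 US gal × 3.785 L/gal = 563,965 L.
Chlorine deficit: 8.6 − 3.1 = 5.5 ppm = 5.5 mg/L as Cl₂.
Cl₂ equivalent needed: 5.5 mg/L × 563,965 L = 3,102,000 mg = 3102 g.
Product at 8.3% available chlorine: 3102 / 0.083 = 37,370 g.
Volume at density 1.19 g/mL: 37,370 g ÷ 1.19 g/mL = 31,400 mL.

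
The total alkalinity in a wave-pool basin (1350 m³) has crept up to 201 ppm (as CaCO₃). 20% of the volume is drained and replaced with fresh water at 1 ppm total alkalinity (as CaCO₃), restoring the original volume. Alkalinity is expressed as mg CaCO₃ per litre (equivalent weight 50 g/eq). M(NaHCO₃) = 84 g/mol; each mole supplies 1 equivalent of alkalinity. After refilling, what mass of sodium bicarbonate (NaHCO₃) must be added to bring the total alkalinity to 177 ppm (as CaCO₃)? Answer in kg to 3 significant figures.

36.3 kg

Volume: 1350 m³ = 1,350,000 L.
After draining 20% and refilling: 201 × 0.80 + 1 × 0.20 = 161 ppm.
Deficit to target: 177 − 161 = 16 mg/L.
As CaCO₃: 16 mg/L × 1,350,000 L = 21,600 g; ÷ 50 g/eq ÷ 1 = 432 mol NaHCO₃.
Mass: 432 × 84 = 36,290 g.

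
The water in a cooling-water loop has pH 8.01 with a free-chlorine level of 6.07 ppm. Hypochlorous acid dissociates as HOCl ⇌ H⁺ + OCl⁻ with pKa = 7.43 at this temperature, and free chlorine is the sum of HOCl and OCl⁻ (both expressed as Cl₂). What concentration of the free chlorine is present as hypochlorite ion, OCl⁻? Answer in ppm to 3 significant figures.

4.81 ppm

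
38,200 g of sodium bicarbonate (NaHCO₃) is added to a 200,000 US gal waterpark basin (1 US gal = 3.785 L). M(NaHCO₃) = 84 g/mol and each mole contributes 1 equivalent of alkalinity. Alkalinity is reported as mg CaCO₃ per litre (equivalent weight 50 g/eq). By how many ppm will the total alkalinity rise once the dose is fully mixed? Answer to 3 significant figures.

30.0 ppm

Volume: 200,000 US gal × 3.785 L/gal = 757,000 L.
Moles of NaHCO₃: 38,200 g ÷ 84 g/mol = 454.8 mol → 454.8 eq of alkalinity.
As CaCO₃: 454.8 eq × 50 g/eq = 22,740 g.
Rise: 22,740 g / 757,000 L × 1000 = 30.04 mg/L.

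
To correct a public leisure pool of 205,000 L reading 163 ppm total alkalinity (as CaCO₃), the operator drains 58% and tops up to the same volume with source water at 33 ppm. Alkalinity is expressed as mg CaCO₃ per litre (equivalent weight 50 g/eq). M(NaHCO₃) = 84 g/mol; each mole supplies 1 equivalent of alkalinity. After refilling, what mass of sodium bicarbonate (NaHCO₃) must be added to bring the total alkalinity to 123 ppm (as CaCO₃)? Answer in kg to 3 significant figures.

After draining 58% and refilling: 163 × 0.42 + 33 × 0.58 = 87.6 ppm.
Deficit to target: 123 − 87.6 = 35.4 mg/L.
As CaCO₃: 35.4 mg/L × 205,000 L = 7257 g; ÷ 50 g/eq ÷ 1 = 145.1 mol NaHCO₃.
Mass: 145.1 × 84 = 12,190 g.

12.2 kg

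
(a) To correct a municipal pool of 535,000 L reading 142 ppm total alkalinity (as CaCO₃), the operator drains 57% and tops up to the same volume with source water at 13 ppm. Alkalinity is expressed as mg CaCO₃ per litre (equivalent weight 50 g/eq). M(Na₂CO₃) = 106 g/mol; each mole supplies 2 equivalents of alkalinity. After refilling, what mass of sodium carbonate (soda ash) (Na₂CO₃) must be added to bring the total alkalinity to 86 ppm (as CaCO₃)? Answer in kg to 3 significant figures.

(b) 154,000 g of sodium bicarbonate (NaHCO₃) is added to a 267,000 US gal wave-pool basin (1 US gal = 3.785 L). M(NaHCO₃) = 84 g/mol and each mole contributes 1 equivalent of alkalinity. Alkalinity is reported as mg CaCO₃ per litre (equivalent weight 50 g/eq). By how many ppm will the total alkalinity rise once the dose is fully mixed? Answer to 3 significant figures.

(a) 9.94 kg; (b) 90.7 ppm

(a) After draining 57% and refilling: 142 × 0.43 + 13 × 0.57 = 68.47 ppm.
(a) Deficit to target: 86 − 68.47 = 17.53 mg/L.
(a) As CaCO₃: 17.53 mg/L × 535,000 L = 9379 g; ÷ 50 g/eq ÷ 2 = 93.79 mol Na₂CO₃.
(a) Mass: 93.79 × 106 = 9941 g.

(b) Volume: 267,000 US gal × 3.785 L/gal = 1,010,595 L.
(b) Moles of NaHCO₃: 154,000 g ÷ 84 g/mol = 1833 mol → 1833 eq of alkalinity.
(b) As CaCO₃: 1833 eq × 50 g/eq = 91,670 g.
(b) Rise: 91,670 g / 1,010,595 L × 1000 = 90.71 mg/L.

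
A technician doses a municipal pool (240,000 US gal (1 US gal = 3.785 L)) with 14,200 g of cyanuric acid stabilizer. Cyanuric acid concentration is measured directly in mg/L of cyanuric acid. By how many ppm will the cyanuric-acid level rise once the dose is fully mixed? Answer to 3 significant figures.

15.6 ppm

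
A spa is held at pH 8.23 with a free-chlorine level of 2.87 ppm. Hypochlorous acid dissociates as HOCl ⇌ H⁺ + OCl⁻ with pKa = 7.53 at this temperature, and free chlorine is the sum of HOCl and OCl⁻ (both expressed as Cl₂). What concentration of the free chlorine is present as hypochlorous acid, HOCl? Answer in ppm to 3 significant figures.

[OCl⁻]/[HOCl] = 10^(pH − pKa) = 10^(8.23 − 7.53) = 10^0.70 = 5.012.
Fraction as HOCl = 1 / (1 + 5.012) = 0.1663.
HOCl = 0.1663 × 2.87 ppm = 0.4774 ppm.

0.477 ppm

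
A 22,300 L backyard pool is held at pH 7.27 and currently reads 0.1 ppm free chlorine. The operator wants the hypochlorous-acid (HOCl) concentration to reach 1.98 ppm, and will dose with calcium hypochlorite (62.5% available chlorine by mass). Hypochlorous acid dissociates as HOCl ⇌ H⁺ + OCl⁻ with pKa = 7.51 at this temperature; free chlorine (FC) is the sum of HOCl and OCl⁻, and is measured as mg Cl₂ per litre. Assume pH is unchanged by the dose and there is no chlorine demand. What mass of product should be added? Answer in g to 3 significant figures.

108 g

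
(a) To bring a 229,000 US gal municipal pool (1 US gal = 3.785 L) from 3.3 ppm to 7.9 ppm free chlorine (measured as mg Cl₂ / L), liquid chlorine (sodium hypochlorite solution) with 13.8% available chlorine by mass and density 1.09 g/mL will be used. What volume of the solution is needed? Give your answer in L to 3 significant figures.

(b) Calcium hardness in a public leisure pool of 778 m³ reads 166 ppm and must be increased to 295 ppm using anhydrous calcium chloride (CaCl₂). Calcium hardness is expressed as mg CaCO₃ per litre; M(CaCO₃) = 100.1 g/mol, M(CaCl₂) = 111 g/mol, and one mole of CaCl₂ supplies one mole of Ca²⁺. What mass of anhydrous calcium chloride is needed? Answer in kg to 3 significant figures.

(a) Volume: 229,000 US gal × 3.785 L/gal = 866,765 L.
(a) Chlorine deficit: 7.9 − 3.3 = 4.6 ppm = 4.6 mg/L as Cl₂.
(a) Cl₂ equivalent needed: 4.6 mg/L × 866,765 L = 3,987,000 mg = 3987 g.
(a) Product at 13.8% available chlorine: 3987 / 0.138 = 28,890 g.
(a) Volume at density 1.09 g/mL: 28,890 g ÷ 1.09 g/mL = 26,510 mL.

(b) Volume: 778 m³ = 778,000 L.
(b) Hardness to add: (295 − 166) = 129 mg/L as CaCO₃ × 778,000 L = 100,400 g as CaCO₃.
(b) Moles of Ca²⁺ (1 mol Ca²⁺ ≡ 1 mol CaCO₃): 100,400 / 100.1 g/mol = 1003 mol.
(b) Mass of CaCl₂: 1003 × 111 = 111,300 g.

(a) 26.5 L; (b) 111 kg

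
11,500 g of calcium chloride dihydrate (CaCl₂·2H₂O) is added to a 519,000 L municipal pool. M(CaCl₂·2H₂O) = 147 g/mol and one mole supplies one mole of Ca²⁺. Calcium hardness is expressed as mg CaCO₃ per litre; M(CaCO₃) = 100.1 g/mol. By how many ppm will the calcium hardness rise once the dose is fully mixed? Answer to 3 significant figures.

15.1 ppm

Moles of Ca²⁺: 11,500 g ÷ 147 g/mol = 78.23 mol.
As CaCO₃: 78.23 mol × 100.1 g/mol = 7831 g.
Rise: 7831 g / 519,000 L × 1000 = 15.09 mg/L.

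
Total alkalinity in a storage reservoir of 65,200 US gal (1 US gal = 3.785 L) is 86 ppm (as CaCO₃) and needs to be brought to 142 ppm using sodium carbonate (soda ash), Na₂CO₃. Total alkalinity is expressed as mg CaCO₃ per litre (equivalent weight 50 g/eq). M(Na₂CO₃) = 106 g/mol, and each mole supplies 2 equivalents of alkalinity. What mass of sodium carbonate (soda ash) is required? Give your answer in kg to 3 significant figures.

14.6 kg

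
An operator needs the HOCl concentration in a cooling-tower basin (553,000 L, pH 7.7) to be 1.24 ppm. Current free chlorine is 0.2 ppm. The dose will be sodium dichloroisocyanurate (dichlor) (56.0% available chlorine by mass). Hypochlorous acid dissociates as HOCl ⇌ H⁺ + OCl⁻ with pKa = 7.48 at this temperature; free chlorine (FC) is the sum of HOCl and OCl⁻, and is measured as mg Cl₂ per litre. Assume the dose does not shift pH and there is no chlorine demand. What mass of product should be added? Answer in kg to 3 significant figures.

3.06 kg

[OCl⁻]/[HOCl] = 10^(pH − pKa) = 10^(7.7 − 7.48) = 1.66; fraction as HOCl = 1/(1 + 1.66) = 0.376.
Free chlorine required for 1.24 ppm HOCl: 1.24 / 0.376 = 3.298 ppm.
FC to add: 3.298 − 0.2 = 3.098 mg/L as Cl₂.
Cl₂ equivalent: 3.098 mg/L × 553,000 L = 1713 g.
Product at 56.0% available Cl: 1713 / 0.56 = 3059 g.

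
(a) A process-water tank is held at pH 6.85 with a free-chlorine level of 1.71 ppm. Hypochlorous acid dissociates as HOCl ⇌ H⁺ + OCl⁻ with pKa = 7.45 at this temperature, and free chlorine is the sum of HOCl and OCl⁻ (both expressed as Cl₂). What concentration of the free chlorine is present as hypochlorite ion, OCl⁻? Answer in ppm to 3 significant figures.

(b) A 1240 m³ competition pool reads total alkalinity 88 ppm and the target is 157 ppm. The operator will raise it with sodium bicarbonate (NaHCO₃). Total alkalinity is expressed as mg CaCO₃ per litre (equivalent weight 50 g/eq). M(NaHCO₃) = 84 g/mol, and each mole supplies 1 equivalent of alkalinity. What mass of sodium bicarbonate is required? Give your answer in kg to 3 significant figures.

(a) [OCl⁻]/[HOCl] = 10^(pH − pKa) = 10^(6.85 − 7.45) = 10^-0.60 = 0.2512.
(a) Fraction as HOCl = 1 / (1 + 0.2512) = 0.7992.
(a) OCl⁻ = (1 − 0.7992) × 1.71 ppm = 0.3433 ppm.

(b) Volume: 1240 m³ = 1,240,000 L.
(b) Alkalinity to add: (157 − 88) = 69 mg/L as CaCO₃ × 1,240,000 L = 85,560 g as CaCO₃.
(b) Equivalents: 85,560 g ÷ 50 g/eq = 1711 eq.
(b) NaHCO₃ supplies 1 eq per mole → 1711 mol.
(b) Mass: 1711 mol × 84 g/mol = 143,700 g.

(a) 0.343 ppm; (b) 144 kg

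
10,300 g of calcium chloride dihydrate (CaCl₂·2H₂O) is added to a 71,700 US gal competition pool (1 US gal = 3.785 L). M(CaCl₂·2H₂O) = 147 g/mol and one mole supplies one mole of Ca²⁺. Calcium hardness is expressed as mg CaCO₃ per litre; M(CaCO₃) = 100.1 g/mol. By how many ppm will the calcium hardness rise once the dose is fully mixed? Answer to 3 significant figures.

Volume: 71,700 US gal × 3.785 L/gal = 271,384 L.
Moles of Ca²⁺: 10,300 g ÷ 147 g/mol = 70.07 mol.
As CaCO₃: 70.07 mol × 100.1 g/mol = 7014 g.
Rise: 7014 g / 271,384 L × 1000 = 25.84 mg/L.

25.8 ppm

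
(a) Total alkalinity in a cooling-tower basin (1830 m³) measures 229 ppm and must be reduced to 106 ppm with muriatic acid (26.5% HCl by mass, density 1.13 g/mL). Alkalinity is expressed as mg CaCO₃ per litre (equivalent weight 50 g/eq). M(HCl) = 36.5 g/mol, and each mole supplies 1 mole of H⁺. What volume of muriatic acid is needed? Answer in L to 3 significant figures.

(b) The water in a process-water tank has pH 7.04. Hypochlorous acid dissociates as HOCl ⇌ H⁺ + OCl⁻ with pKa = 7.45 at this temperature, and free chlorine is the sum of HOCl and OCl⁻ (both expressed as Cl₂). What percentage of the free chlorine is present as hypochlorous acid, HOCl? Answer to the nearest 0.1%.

(a) 549 L; (b) 72.0%

(a) Volume: 1830 m³ = 1,830,000 L.
(a) Alkalinity to neutralize: (229 − 106) = 123 mg/L as CaCO₃ × 1,830,000 L = 225,100 g as CaCO₃.
(a) Equivalents of H⁺ required: 225,100 ÷ 50 g/eq = 4502 eq = 4502 mol HCl.
(a) Mass of HCl: 4502 × 36.5 = 164,300 g.
(a) Mass of 26.5% solution: 164,300 / 0.265 = 620,100 g.
(a) Volume: 620,100 g ÷ 1.13 g/mL = 548,700 mL.

(b) [OCl⁻]/[HOCl] = 10^(pH − pKa) = 10^(7.04 − 7.45) = 10^-0.41 = 0.389.
(b) Fraction as HOCl = 1 / (1 + 0.389) = 0.7199.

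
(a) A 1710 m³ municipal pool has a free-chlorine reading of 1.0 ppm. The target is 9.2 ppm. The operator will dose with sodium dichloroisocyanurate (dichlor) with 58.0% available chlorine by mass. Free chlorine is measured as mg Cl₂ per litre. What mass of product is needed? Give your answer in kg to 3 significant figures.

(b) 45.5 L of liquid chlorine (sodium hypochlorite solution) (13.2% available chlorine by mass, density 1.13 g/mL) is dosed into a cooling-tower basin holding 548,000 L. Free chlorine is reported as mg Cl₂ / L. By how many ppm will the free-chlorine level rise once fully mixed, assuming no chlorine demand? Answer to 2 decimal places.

(a) 24.2 kg; (b) 12.38 ppm

(a) Volume: 1710 m³ = 1,710,000 L.
(a) Chlorine deficit: 9.2 − 1.0 = 8.2 ppm = 8.2 mg/L as Cl₂.
(a) Cl₂ equivalent needed: 8.2 mg/L × 1,710,000 L = 14,020,000 mg = 14,020 g.
(a) Product at 58.0% available chlorine: 14,020 / 0.58 = 24,180 g.

(b) Mass of solution: 45.5 L × 1000 mL/L × 1.13 g/mL = 51,410 g.
(b) Available chlorine delivered: 51,410 g × 0.132 = 6787 g as Cl₂.
(b) Concentration rise: 6787 g / 548,000 L = 12.38 mg/L = 12.38 ppm.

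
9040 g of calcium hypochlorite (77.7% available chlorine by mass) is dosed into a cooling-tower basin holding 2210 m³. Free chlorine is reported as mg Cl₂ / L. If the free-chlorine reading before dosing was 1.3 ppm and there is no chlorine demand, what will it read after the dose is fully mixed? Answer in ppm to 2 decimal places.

Volume: 2210 m³ = 2,210,000 L.
Available chlorine delivered: 9040 g × 0.777 = 7024 g as Cl₂.
Concentration rise: 7024 g / 2,210,000 L = 3.178 mg/L = 3.18 ppm.
Final FC: 1.3 + 3.18 = 4.48 ppm.

4.48 ppm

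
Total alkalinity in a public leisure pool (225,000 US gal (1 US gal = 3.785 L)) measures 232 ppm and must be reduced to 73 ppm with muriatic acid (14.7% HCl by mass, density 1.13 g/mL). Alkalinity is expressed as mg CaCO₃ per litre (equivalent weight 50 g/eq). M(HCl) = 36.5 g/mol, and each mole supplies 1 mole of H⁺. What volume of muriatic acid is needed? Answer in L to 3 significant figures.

Volume: 225,000 US gal × 3.785 L/gal = 851,625 L.
Alkalinity to neutralize: (232 − 73) = 159 mg/L as CaCO₃ × 851,625 L = 135,400 g as CaCO₃.
Equivalents of H⁺ required: 135,400 ÷ 50 g/eq = 2708 eq = 2708 mol HCl.
Mass of HCl: 2708 × 36.5 = 98,850 g.
Mass of 14.7% solution: 98,850 / 0.147 = 672,400 g.
Volume: 672,400 g ÷ 1.13 g/mL = 595,100 mL.

595 L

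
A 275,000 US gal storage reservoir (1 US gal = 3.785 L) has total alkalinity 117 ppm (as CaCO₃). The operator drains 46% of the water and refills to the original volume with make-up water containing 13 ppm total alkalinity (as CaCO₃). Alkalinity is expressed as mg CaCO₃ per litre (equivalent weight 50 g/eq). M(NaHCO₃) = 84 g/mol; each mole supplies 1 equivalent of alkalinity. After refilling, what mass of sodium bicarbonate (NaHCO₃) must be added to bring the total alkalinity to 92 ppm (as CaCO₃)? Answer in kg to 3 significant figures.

39.9 kg

Volume: 275,000 US gal × 3.785 L/gal = 1,040,875 L.
After draining 46% and refilling: 117 × 0.54 + 13 × 0.46 = 69.16 ppm.
Deficit to target: 92 − 69.16 = 22.84 mg/L.
As CaCO₃: 22.84 mg/L × 1,040,875 L = 23,770 g; ÷ 50 g/eq ÷ 1 = 475.5 mol NaHCO₃.
Mass: 475.5 × 84 = 39,940 g.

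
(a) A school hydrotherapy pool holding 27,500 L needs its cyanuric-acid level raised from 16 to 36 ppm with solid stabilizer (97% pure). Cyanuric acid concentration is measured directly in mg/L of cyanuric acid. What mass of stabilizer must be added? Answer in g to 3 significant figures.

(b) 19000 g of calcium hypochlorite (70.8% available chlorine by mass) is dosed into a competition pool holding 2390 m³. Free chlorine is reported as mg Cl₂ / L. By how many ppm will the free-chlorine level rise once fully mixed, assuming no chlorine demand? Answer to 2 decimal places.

(a) CYA to add: (36 − 16) = 20 mg/L × 27,500 L = 550 g cyanuric acid.
(a) At 97% purity: 550 / 0.97 = 567 g product.

(b) Volume: 2390 m³ = 2,390,000 L.
(b) Available chlorine delivered: 19,000 g × 0.708 = 13,450 g as Cl₂.
(b) Concentration rise: 13,450 g / 2,390,000 L = 5.628 mg/L = 5.63 ppm.

(a) 567 g; (b) 5.63 ppm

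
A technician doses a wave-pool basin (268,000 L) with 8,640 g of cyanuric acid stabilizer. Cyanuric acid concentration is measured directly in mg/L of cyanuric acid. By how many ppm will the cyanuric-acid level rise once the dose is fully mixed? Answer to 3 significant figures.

Rise: 8,640 g / 268,000 L × 1000 = 32.24 mg/L.

32.2 ppm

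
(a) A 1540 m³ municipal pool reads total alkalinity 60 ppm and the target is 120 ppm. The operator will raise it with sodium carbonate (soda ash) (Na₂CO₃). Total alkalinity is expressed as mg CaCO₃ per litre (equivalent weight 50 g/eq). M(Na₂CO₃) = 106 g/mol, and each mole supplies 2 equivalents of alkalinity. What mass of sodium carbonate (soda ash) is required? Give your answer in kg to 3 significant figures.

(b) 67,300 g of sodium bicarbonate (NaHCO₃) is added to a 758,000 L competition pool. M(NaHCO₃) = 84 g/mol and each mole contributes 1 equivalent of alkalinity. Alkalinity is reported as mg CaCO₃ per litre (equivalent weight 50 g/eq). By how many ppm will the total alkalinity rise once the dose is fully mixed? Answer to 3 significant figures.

(a) 97.9 kg; (b) 52.8 ppm

(a) Volume: 1540 m³ = 1,540,000 L.
(a) Alkalinity to add: (120 − 60) = 60 mg/L as CaCO₃ × 1,540,000 L = 92,400 g as CaCO₃.
(a) Equivalents: 92,400 g ÷ 50 g/eq = 1848 eq.
(a) Each mole of Na₂CO₃ supplies 2 eq, so 1848 / 2 = 924 mol.
(a) Mass: 924 mol × 106 g/mol = 97,940 g.

(b) Moles of NaHCO₃: 67,300 g ÷ 84 g/mol = 801.2 mol → 801.2 eq of alkalinity.
(b) As CaCO₃: 801.2 eq × 50 g/eq = 40,060 g.
(b) Rise: 40,060 g / 758,000 L × 1000 = 52.85 mg/L.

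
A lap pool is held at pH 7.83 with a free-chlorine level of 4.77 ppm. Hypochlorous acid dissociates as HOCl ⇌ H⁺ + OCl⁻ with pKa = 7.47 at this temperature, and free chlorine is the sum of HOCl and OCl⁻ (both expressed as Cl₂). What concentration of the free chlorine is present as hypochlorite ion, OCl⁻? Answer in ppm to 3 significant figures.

[OCl⁻]/[HOCl] = 10^(pH − pKa) = 10^(7.83 − 7.47) = 10^0.36 = 2.291.
Fraction as HOCl = 1 / (1 + 2.291) = 0.3039.
OCl⁻ = (1 − 0.3039) × 4.77 ppm = 3.321 ppm.

3.32 ppm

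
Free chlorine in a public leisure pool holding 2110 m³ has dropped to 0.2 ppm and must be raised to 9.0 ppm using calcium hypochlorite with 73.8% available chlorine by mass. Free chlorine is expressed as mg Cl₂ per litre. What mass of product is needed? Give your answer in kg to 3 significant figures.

Volume: 2110 m³ = 2,110,000 L.
Chlorine deficit: 9.0 − 0.2 = 8.8 ppm = 8.8 mg/L as Cl₂.
Cl₂ equivalent needed: 8.8 mg/L × 2,110,000 L = 18,570,000 mg = 18,570 g.
Product at 73.8% available chlorine: 18,570 / 0.738 = 25,160 g.

25.2 kg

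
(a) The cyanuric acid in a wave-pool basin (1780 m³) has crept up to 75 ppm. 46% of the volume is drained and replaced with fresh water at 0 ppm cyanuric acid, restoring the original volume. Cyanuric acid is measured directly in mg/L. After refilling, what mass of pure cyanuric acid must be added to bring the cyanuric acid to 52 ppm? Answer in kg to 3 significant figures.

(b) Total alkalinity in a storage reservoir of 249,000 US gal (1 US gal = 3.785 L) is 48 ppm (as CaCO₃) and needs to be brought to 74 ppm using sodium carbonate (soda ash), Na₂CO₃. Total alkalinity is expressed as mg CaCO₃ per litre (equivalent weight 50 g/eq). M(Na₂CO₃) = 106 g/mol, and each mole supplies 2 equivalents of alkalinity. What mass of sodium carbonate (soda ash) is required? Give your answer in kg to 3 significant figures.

(a) 20.5 kg; (b) 26.0 kg

(a) Volume: 1780 m³ = 1,780,000 L.
(a) After draining 46% and refilling: 75 × 0.54 + 0 × 0.46 = 40.5 ppm.
(a) Deficit to target: 52 − 40.5 = 11.5 mg/L.
(a) Mass: 11.5 mg/L × 1,780,000 L = 20,470 g cyanuric acid.

(b) Volume: 249,000 US gal × 3.785 L/gal = 942,465 L.
(b) Alkalinity to add: (74 − 48) = 26 mg/L as CaCO₃ × 942,465 L = 24,500 g as CaCO₃.
(b) Equivalents: 24,500 g ÷ 50 g/eq = 490.1 eq.
(b) Each mole of Na₂CO₃ supplies 2 eq, so 490.1 / 2 = 245 mol.
(b) Mass: 245 mol × 106 g/mol = 25,970 g.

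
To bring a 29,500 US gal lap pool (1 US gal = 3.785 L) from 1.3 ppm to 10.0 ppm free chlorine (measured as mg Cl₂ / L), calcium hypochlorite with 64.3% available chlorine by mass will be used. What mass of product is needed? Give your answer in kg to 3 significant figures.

Volume: 29,500 US gal × 3.785 L/gal = 111,658 L.
Chlorine deficit: 10.0 − 1.3 = 8.7 ppm = 8.7 mg/L as Cl₂.
Cl₂ equivalent needed: 8.7 mg/L × 111,658 L = 971,400 mg = 971.4 g.
Product at 64.3% available chlorine: 971.4 / 0.643 = 1511 g.

1.51 kg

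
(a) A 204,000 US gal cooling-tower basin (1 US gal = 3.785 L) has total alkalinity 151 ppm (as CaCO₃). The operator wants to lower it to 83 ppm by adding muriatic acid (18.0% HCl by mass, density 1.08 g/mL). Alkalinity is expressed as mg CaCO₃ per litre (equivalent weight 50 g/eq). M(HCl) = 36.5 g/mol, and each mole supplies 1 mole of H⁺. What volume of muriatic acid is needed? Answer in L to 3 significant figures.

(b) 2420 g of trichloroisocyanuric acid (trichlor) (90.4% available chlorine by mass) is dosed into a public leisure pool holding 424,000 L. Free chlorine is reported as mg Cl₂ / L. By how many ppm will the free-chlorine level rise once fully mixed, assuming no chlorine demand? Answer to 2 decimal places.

(a) Volume: 204,000 US gal × 3.785 L/gal = 772,140 L.
(a) Alkalinity to neutralize: (151 − 83) = 68 mg/L as CaCO₃ × 772,140 L = 52,510 g as CaCO₃.
(a) Equivalents of H⁺ required: 52,510 ÷ 50 g/eq = 1050 eq = 1050 mol HCl.
(a) Mass of HCl: 1050 × 36.5 = 38,330 g.
(a) Mass of 18.0% solution: 38,330 / 0.18 = 212,900 g.
(a) Volume: 212,900 g ÷ 1.08 g/mL = 197,200 mL.

(b) Available chlorine delivered: 2420 g × 0.904 = 2188 g as Cl₂.
(b) Concentration rise: 2188 g / 424,000 L = 5.16 mg/L = 5.16 ppm.

(a) 197 L; (b) 5.16 ppm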